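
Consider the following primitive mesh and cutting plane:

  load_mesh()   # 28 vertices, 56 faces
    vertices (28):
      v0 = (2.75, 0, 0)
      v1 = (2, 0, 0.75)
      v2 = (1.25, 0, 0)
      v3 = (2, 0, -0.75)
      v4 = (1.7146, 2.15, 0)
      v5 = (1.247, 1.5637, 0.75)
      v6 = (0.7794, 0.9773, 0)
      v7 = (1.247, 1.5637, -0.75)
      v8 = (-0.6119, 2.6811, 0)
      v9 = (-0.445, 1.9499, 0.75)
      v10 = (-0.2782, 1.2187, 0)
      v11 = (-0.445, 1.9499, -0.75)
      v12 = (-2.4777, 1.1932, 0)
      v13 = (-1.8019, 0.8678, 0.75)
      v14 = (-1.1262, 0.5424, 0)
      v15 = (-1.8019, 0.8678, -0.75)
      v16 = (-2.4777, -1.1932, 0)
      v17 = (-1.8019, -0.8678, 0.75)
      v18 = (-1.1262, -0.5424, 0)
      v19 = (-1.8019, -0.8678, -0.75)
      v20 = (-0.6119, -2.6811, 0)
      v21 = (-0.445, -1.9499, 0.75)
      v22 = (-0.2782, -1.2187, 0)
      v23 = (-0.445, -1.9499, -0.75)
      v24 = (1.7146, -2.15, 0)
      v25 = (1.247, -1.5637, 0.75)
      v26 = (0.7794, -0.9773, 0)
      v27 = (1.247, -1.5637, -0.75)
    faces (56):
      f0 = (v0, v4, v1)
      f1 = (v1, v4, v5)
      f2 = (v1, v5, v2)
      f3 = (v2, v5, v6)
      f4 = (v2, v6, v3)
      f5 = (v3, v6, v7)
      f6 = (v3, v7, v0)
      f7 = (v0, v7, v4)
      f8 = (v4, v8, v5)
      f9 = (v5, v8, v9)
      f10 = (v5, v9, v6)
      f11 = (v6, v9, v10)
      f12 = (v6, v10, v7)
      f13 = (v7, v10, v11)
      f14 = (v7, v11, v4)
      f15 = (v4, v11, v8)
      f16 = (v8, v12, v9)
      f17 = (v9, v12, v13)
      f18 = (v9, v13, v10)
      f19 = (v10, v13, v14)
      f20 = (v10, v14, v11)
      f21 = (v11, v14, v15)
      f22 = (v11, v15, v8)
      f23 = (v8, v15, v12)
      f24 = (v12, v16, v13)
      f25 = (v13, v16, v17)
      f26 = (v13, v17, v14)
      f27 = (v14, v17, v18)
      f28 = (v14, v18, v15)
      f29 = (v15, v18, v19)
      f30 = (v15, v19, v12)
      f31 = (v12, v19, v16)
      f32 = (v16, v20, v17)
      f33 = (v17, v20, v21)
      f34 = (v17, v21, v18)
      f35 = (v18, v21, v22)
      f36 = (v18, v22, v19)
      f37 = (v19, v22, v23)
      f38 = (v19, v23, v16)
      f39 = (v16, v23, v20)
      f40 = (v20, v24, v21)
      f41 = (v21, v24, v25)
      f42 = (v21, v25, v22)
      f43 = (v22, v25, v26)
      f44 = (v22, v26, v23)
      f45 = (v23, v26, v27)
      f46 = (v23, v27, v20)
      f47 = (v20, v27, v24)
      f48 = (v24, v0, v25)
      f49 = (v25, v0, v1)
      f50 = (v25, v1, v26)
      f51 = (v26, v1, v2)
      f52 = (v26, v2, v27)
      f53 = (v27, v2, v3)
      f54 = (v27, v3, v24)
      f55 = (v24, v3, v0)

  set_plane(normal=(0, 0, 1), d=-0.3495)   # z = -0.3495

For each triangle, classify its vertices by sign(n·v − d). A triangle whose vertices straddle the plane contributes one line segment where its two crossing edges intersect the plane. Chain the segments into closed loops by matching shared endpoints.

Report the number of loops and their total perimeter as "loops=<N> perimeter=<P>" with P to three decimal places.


Straddling triangles (28 of 56):
  (v2,v6,v3) [++-] → (1.3482, 0.521878, -0.3495)–(1.5995, 0, -0.3495)  len=0.5792
  (v3,v6,v7) [-+-] → (1.3482, 0.521878, -0.3495)–(0.997302, 1.25056, -0.3495)  len=0.8088
  (v3,v7,v0) [--+] → (2.0496, 0.728684, -0.3495)–(2.4005, 0, -0.3495)  len=0.8088
  (v0,v7,v4) [+-+] → (2.0496, 0.728684, -0.3495)–(1.4967, 1.87678, -0.3495)  len=1.2743
  (v6,v10,v7) [++-] → (0.432543, 1.37947, -0.3495)–(0.997302, 1.25056, -0.3495)  len=0.5793
  (v7,v10,v11) [-+-] → (0.432543, 1.37947, -0.3495)–(-0.355929, 1.55944, -0.3495)  len=0.8088
  (v7,v11,v4) [--+] → (0.708226, 2.05675, -0.3495)–(1.4967, 1.87678, -0.3495)  len=0.8088
  (v4,v11,v8) [+-+] → (0.708226, 2.05675, -0.3495)–(-0.534125, 2.34036, -0.3495)  len=1.2743
  (v10,v14,v11) [++-] → (-0.808761, 1.19829, -0.3495)–(-0.355929, 1.55944, -0.3495)  len=0.5792
  (v11,v14,v15) [-+-] → (-0.808761, 1.19829, -0.3495)–(-1.44108, 0.694036, -0.3495)  len=0.8088
  (v11,v15,v8) [--+] → (-1.16644, 1.8361, -0.3495)–(-0.534125, 2.34036, -0.3495)  len=0.8088
  (v8,v15,v12) [+-+] → (-1.16644, 1.8361, -0.3495)–(-2.16278, 1.04156, -0.3495)  len=1.2744
  (v14,v18,v15) [++-] → (-1.44108, 0.114753, -0.3495)–(-1.44108, 0.694036, -0.3495)  len=0.5793
  (v15,v18,v19) [-+-] → (-1.44108, 0.114753, -0.3495)–(-1.44108, -0.694036, -0.3495)  len=0.8088
  (v15,v19,v12) [--+] → (-2.16278, 0.232774, -0.3495)–(-2.16278, 1.04156, -0.3495)  len=0.8088
  (v12,v19,v16) [+-+] → (-2.16278, 0.232774, -0.3495)–(-2.16278, -1.04156, -0.3495)  len=1.2743
  (v18,v22,v19) [++-] → (-0.988244, -1.05518, -0.3495)–(-1.44108, -0.694036, -0.3495)  len=0.5792
  (v19,v22,v23) [-+-] → (-0.988244, -1.05518, -0.3495)–(-0.355929, -1.55944, -0.3495)  len=0.8088
  (v19,v23,v16) [--+] → (-1.53046, -1.54582, -0.3495)–(-2.16278, -1.04156, -0.3495)  len=0.8088
  (v16,v23,v20) [+-+] → (-1.53046, -1.54582, -0.3495)–(-0.534125, -2.34036, -0.3495)  len=1.2744
  (v22,v26,v23) [++-] → (0.20883, -1.43053, -0.3495)–(-0.355929, -1.55944, -0.3495)  len=0.5793
  (v23,v26,v27) [-+-] → (0.20883, -1.43053, -0.3495)–(0.997302, -1.25056, -0.3495)  len=0.8088
  (v23,v27,v20) [--+] → (0.254347, -2.16039, -0.3495)–(-0.534125, -2.34036, -0.3495)  len=0.8088
  (v20,v27,v24) [+-+] → (0.254347, -2.16039, -0.3495)–(1.4967, -1.87678, -0.3495)  len=1.2743
  (v26,v2,v27) [++-] → (1.2486, -0.728684, -0.3495)–(0.997302, -1.25056, -0.3495)  len=0.5792
  (v27,v2,v3) [-+-] → (1.2486, -0.728684, -0.3495)–(1.5995, 0, -0.3495)  len=0.8088
  (v27,v3,v24) [--+] → (1.8476, -1.1481, -0.3495)–(1.4967, -1.87678, -0.3495)  len=0.8088
  (v24,v3,v0) [+-+] → (1.8476, -1.1481, -0.3495)–(2.4005, 0, -0.3495)  len=1.2743

Chained into 2 loop(s):
  loop 1: 14 segments, perimeter = 9.7161
  loop 2: 14 segments, perimeter = 14.5816
Total perimeter = 24.298

loops=2 perimeter=24.298


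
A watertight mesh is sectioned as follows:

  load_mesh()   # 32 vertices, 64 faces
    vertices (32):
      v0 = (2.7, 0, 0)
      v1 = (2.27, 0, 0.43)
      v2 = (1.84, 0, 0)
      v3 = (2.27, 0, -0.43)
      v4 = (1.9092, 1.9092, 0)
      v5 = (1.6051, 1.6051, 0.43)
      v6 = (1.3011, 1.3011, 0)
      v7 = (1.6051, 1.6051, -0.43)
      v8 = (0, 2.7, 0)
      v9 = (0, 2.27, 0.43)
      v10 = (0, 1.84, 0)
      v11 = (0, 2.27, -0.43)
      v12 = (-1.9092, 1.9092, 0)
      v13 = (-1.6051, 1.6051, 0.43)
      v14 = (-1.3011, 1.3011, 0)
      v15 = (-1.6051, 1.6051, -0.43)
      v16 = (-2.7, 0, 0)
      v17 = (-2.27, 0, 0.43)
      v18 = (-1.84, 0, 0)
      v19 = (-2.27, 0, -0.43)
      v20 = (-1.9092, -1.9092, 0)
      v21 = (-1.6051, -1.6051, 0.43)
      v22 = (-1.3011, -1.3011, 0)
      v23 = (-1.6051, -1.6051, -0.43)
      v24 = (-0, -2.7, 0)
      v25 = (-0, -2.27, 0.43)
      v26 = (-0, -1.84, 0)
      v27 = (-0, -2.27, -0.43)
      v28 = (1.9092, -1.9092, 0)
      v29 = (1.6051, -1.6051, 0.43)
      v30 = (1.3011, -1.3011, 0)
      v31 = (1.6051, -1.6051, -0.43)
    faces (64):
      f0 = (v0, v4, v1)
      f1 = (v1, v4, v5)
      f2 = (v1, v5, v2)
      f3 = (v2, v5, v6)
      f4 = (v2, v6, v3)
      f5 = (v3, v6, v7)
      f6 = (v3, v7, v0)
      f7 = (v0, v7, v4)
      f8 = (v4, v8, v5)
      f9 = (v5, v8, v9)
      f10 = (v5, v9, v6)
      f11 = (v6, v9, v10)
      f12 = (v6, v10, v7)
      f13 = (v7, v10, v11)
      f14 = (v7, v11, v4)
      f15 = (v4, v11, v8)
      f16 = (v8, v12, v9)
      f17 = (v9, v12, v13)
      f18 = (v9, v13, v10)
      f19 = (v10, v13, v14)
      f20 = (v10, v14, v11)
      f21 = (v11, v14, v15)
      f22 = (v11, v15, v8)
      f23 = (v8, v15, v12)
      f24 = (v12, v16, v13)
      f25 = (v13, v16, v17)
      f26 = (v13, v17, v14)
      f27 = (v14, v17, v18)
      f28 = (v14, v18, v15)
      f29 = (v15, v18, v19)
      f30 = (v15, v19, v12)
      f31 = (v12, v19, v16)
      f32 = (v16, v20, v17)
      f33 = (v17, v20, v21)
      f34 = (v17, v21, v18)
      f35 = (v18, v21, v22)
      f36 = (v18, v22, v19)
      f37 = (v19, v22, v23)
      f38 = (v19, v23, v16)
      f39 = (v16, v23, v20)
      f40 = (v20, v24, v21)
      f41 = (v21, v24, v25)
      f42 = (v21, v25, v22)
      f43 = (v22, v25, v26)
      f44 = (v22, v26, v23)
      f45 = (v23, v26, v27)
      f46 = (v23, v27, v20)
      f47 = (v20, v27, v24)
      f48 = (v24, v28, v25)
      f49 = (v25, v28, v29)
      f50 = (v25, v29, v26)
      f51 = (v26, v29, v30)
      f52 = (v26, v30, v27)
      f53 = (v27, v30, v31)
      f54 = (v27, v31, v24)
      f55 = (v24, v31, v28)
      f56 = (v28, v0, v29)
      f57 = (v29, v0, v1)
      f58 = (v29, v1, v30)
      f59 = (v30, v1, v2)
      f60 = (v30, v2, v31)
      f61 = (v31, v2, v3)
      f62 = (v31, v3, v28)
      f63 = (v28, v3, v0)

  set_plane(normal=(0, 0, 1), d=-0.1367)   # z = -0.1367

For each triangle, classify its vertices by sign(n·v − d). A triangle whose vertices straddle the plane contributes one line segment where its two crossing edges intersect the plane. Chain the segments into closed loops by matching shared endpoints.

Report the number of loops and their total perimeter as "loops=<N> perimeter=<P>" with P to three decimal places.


Straddling triangles (32 of 64):
  (v2,v6,v3) [++-] → (1.60912, 0.887471, -0.1367)–(1.9767, 0, -0.1367)  len=0.9606
  (v3,v6,v7) [-+-] → (1.60912, 0.887471, -0.1367)–(1.39774, 1.39774, -0.1367)  len=0.5523
  (v3,v7,v0) [--+] → (2.35192, 0.510272, -0.1367)–(2.5633, 0, -0.1367)  len=0.5523
  (v0,v7,v4) [+-+] → (2.35192, 0.510272, -0.1367)–(1.81252, 1.81252, -0.1367)  len=1.4095
  (v6,v10,v7) [++-] → (0.510272, 1.76532, -0.1367)–(1.39774, 1.39774, -0.1367)  len=0.9606
  (v7,v10,v11) [-+-] → (0.510272, 1.76532, -0.1367)–(0, 1.9767, -0.1367)  len=0.5523
  (v7,v11,v4) [--+] → (1.30225, 2.0239, -0.1367)–(1.81252, 1.81252, -0.1367)  len=0.5523
  (v4,v11,v8) [+-+] → (1.30225, 2.0239, -0.1367)–(0, 2.5633, -0.1367)  len=1.4095
  (v10,v14,v11) [++-] → (-0.887471, 1.60912, -0.1367)–(0, 1.9767, -0.1367)  len=0.9606
  (v11,v14,v15) [-+-] → (-0.887471, 1.60912, -0.1367)–(-1.39774, 1.39774, -0.1367)  len=0.5523
  (v11,v15,v8) [--+] → (-0.510272, 2.35192, -0.1367)–(0, 2.5633, -0.1367)  len=0.5523
  (v8,v15,v12) [+-+] → (-0.510272, 2.35192, -0.1367)–(-1.81252, 1.81252, -0.1367)  len=1.4095
  (v14,v18,v15) [++-] → (-1.76532, 0.510272, -0.1367)–(-1.39774, 1.39774, -0.1367)  len=0.9606
  (v15,v18,v19) [-+-] → (-1.76532, 0.510272, -0.1367)–(-1.9767, 0, -0.1367)  len=0.5523
  (v15,v19,v12) [--+] → (-2.0239, 1.30225, -0.1367)–(-1.81252, 1.81252, -0.1367)  len=0.5523
  (v12,v19,v16) [+-+] → (-2.0239, 1.30225, -0.1367)–(-2.5633, 0, -0.1367)  len=1.4095
  (v18,v22,v19) [++-] → (-1.60912, -0.887471, -0.1367)–(-1.9767, 0, -0.1367)  len=0.9606
  (v19,v22,v23) [-+-] → (-1.60912, -0.887471, -0.1367)–(-1.39774, -1.39774, -0.1367)  len=0.5523
  (v19,v23,v16) [--+] → (-2.35192, -0.510272, -0.1367)–(-2.5633, 0, -0.1367)  len=0.5523
  (v16,v23,v20) [+-+] → (-2.35192, -0.510272, -0.1367)–(-1.81252, -1.81252, -0.1367)  len=1.4095
  (v22,v26,v23) [++-] → (-0.510272, -1.76532, -0.1367)–(-1.39774, -1.39774, -0.1367)  len=0.9606
  (v23,v26,v27) [-+-] → (-0.510272, -1.76532, -0.1367)–(0, -1.9767, -0.1367)  len=0.5523
  (v23,v27,v20) [--+] → (-1.30225, -2.0239, -0.1367)–(-1.81252, -1.81252, -0.1367)  len=0.5523
  (v20,v27,v24) [+-+] → (-1.30225, -2.0239, -0.1367)–(0, -2.5633, -0.1367)  len=1.4095
  (v26,v30,v27) [++-] → (0.887471, -1.60912, -0.1367)–(0, -1.9767, -0.1367)  len=0.9606
  (v27,v30,v31) [-+-] → (0.887471, -1.60912, -0.1367)–(1.39774, -1.39774, -0.1367)  len=0.5523
  (v27,v31,v24) [--+] → (0.510272, -2.35192, -0.1367)–(0, -2.5633, -0.1367)  len=0.5523
  (v24,v31,v28) [+-+] → (0.510272, -2.35192, -0.1367)–(1.81252, -1.81252, -0.1367)  len=1.4095
  (v30,v2,v31) [++-] → (1.76532, -0.510272, -0.1367)–(1.39774, -1.39774, -0.1367)  len=0.9606
  (v31,v2,v3) [-+-] → (1.76532, -0.510272, -0.1367)–(1.9767, 0, -0.1367)  len=0.5523
  (v31,v3,v28) [--+] → (2.0239, -1.30225, -0.1367)–(1.81252, -1.81252, -0.1367)  len=0.5523
  (v28,v3,v0) [+-+] → (2.0239, -1.30225, -0.1367)–(2.5633, 0, -0.1367)  len=1.4095

Chained into 2 loop(s):
  loop 1: 16 segments, perimeter = 12.1032
  loop 2: 16 segments, perimeter = 15.6949
Total perimeter = 27.798

loops=2 perimeter=27.798


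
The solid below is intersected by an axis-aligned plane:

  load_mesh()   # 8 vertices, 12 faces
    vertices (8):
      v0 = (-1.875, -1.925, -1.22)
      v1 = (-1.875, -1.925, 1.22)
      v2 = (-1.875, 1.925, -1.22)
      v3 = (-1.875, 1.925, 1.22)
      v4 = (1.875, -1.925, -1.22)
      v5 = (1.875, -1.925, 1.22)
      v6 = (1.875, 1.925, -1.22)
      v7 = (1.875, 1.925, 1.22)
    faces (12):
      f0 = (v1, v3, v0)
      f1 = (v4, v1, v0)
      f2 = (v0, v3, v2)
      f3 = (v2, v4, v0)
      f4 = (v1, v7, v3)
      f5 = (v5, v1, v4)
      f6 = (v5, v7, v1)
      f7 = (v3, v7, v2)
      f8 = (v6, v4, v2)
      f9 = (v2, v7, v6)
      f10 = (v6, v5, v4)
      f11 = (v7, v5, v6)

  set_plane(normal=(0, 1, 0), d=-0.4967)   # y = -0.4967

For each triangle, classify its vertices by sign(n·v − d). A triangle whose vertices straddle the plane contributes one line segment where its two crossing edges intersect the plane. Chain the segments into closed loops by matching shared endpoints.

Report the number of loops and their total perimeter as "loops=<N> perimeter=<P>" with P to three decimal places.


Straddling triangles (8 of 12):
  (v1,v3,v0) [-+-] → (-1.875, -0.4967, 1.22)–(-1.875, -0.4967, -0.314792)  len=1.5348
  (v0,v3,v2) [-++] → (-1.875, -0.4967, -0.314792)–(-1.875, -0.4967, -1.22)  len=0.9052
  (v2,v4,v0) [+--] → (0.483799, -0.4967, -1.22)–(-1.875, -0.4967, -1.22)  len=2.3588
  (v1,v7,v3) [-++] → (-0.483799, -0.4967, 1.22)–(-1.875, -0.4967, 1.22)  len=1.3912
  (v5,v7,v1) [-+-] → (1.875, -0.4967, 1.22)–(-0.483799, -0.4967, 1.22)  len=2.3588
  (v6,v4,v2) [+-+] → (1.875, -0.4967, -1.22)–(0.483799, -0.4967, -1.22)  len=1.3912
  (v6,v5,v4) [+--] → (1.875, -0.4967, 0.314792)–(1.875, -0.4967, -1.22)  len=1.5348
  (v7,v5,v6) [+-+] → (1.875, -0.4967, 1.22)–(1.875, -0.4967, 0.314792)  len=0.9052

Chained into 1 loop(s):
  loop 1: 8 segments, perimeter = 12.3800
Total perimeter = 12.380

loops=1 perimeter=12.380


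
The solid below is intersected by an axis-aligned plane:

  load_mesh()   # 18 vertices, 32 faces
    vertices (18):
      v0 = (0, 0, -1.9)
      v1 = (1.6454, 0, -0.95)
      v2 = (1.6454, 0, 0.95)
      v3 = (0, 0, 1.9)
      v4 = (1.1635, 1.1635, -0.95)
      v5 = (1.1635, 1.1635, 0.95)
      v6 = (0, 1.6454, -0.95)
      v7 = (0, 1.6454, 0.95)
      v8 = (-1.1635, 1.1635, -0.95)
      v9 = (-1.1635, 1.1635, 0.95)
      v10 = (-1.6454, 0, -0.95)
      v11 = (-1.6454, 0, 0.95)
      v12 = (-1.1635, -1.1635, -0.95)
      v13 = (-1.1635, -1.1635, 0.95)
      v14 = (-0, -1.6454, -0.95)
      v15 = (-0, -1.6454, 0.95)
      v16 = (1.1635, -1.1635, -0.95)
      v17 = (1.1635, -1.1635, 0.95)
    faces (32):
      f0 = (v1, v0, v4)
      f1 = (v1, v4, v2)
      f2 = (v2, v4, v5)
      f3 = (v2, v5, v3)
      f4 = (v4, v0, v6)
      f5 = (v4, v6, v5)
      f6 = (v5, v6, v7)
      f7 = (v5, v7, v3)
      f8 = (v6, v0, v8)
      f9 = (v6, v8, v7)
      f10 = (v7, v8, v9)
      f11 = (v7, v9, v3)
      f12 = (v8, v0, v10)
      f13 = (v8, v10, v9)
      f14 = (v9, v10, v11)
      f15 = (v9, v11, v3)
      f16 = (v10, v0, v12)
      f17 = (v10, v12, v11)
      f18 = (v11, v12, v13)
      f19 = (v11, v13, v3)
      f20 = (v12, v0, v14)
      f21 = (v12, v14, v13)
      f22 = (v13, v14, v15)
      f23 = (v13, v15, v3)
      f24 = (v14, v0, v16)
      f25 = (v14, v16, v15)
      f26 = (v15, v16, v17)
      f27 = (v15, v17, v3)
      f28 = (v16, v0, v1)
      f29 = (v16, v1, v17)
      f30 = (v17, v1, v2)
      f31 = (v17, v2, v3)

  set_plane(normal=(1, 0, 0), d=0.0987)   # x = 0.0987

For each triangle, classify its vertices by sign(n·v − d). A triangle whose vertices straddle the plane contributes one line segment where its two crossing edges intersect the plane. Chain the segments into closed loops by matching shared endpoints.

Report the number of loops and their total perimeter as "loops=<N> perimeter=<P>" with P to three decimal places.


loops=1 perimeter=11.161

Straddling triangles (12 of 32):
  (v1,v0,v4) [+-+] → (0.0987, 0, -1.84301)–(0.0987, 0.0987, -1.81941)  len=0.1015
  (v2,v5,v3) [++-] → (0.0987, 0.0987, 1.81941)–(0.0987, 0, 1.84301)  len=0.1015
  (v4,v0,v6) [+--] → (0.0987, 0.0987, -1.81941)–(0.0987, 1.60452, -0.95)  len=1.7388
  (v4,v6,v5) [+-+] → (0.0987, 1.60452, -0.95)–(0.0987, 1.60452, -0.788823)  len=0.1612
  (v5,v6,v7) [+--] → (0.0987, 1.60452, -0.788823)–(0.0987, 1.60452, 0.95)  len=1.7388
  (v5,v7,v3) [+--] → (0.0987, 1.60452, 0.95)–(0.0987, 0.0987, 1.81941)  len=1.7388
  (v14,v0,v16) [--+] → (0.0987, -0.0987, -1.81941)–(0.0987, -1.60452, -0.95)  len=1.7388
  (v14,v16,v15) [-+-] → (0.0987, -1.60452, -0.95)–(0.0987, -1.60452, 0.788823)  len=1.7388
  (v15,v16,v17) [-++] → (0.0987, -1.60452, 0.788823)–(0.0987, -1.60452, 0.95)  len=0.1612
  (v15,v17,v3) [-+-] → (0.0987, -1.60452, 0.95)–(0.0987, -0.0987, 1.81941)  len=1.7388
  (v16,v0,v1) [+-+] → (0.0987, -0.0987, -1.81941)–(0.0987, 0, -1.84301)  len=0.1015
  (v17,v2,v3) [++-] → (0.0987, 0, 1.84301)–(0.0987, -0.0987, 1.81941)  len=0.1015

Chained into 1 loop(s):
  loop 1: 12 segments, perimeter = 11.1611
Total perimeter = 11.161


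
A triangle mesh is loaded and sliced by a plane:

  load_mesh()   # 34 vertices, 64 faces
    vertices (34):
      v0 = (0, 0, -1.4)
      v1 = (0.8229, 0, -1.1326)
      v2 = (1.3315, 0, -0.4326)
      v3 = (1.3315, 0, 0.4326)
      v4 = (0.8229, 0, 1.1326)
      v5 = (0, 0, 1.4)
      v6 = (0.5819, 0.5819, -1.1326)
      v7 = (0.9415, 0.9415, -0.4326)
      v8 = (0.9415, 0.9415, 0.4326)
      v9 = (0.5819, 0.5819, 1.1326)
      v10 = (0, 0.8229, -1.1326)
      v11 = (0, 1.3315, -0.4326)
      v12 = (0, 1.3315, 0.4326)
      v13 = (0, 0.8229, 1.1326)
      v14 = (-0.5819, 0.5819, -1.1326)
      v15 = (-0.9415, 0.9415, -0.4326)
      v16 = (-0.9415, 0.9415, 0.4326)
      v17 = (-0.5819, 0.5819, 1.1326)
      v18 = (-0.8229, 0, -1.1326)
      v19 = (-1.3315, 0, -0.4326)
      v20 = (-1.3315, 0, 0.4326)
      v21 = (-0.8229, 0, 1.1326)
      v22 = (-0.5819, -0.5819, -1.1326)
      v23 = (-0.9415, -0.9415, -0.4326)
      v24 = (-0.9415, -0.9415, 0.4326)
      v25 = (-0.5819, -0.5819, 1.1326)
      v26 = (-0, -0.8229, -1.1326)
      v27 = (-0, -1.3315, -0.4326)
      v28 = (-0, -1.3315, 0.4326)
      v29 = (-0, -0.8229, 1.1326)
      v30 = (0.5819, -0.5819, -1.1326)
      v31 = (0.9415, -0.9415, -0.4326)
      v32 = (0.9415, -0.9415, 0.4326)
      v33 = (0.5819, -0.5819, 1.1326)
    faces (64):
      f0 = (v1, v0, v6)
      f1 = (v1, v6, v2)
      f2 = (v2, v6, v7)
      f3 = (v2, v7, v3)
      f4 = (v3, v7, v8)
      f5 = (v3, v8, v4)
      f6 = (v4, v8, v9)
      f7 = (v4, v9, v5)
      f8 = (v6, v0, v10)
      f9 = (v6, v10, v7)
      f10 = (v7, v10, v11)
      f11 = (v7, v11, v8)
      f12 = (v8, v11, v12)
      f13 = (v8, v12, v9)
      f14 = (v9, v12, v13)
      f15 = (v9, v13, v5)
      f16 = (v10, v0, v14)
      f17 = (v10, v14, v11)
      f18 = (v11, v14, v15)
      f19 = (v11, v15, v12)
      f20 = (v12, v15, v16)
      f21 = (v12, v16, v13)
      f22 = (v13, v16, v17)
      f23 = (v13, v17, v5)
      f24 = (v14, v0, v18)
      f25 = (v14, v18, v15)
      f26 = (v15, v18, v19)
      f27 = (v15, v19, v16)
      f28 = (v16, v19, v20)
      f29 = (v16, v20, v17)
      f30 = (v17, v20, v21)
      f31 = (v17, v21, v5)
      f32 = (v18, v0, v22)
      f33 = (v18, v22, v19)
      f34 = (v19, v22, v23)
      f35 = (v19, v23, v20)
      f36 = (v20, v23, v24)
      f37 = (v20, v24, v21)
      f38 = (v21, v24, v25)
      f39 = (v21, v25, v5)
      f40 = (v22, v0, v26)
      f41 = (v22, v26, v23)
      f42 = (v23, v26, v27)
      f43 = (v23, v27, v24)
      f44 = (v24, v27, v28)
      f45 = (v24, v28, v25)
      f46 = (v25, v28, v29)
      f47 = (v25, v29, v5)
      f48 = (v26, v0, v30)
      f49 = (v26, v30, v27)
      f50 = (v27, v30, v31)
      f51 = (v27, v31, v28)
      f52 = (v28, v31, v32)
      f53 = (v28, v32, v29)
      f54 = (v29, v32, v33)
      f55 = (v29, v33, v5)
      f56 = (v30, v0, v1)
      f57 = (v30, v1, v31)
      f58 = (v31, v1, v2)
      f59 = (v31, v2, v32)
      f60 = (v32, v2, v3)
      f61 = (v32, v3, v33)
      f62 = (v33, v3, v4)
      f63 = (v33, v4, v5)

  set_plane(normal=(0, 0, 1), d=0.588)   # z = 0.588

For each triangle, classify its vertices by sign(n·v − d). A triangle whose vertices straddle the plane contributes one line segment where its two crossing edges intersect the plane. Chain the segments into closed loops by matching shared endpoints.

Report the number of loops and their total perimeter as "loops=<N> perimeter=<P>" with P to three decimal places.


loops=1 perimeter=7.461

Straddling triangles (16 of 64):
  (v3,v8,v4) [--+] → (0.915171, 0.732487, 0.588)–(1.21859, 0, 0.588)  len=0.7928
  (v4,v8,v9) [+-+] → (0.915171, 0.732487, 0.588)–(0.861669, 0.861669, 0.588)  len=0.1398
  (v8,v12,v9) [--+] → (0.129182, 1.16509, 0.588)–(0.861669, 0.861669, 0.588)  len=0.7928
  (v9,v12,v13) [+-+] → (0.129182, 1.16509, 0.588)–(0, 1.21859, 0.588)  len=0.1398
  (v12,v16,v13) [--+] → (-0.732487, 0.915171, 0.588)–(0, 1.21859, 0.588)  len=0.7928
  (v13,v16,v17) [+-+] → (-0.732487, 0.915171, 0.588)–(-0.861669, 0.861669, 0.588)  len=0.1398
  (v16,v20,v17) [--+] → (-1.16509, 0.129182, 0.588)–(-0.861669, 0.861669, 0.588)  len=0.7928
  (v17,v20,v21) [+-+] → (-1.16509, 0.129182, 0.588)–(-1.21859, 0, 0.588)  len=0.1398
  (v20,v24,v21) [--+] → (-0.915171, -0.732487, 0.588)–(-1.21859, 0, 0.588)  len=0.7928
  (v21,v24,v25) [+-+] → (-0.915171, -0.732487, 0.588)–(-0.861669, -0.861669, 0.588)  len=0.1398
  (v24,v28,v25) [--+] → (-0.129182, -1.16509, 0.588)–(-0.861669, -0.861669, 0.588)  len=0.7928
  (v25,v28,v29) [+-+] → (-0.129182, -1.16509, 0.588)–(0, -1.21859, 0.588)  len=0.1398
  (v28,v32,v29) [--+] → (0.732487, -0.915171, 0.588)–(0, -1.21859, 0.588)  len=0.7928
  (v29,v32,v33) [+-+] → (0.732487, -0.915171, 0.588)–(0.861669, -0.861669, 0.588)  len=0.1398
  (v32,v3,v33) [--+] → (1.16509, -0.129182, 0.588)–(0.861669, -0.861669, 0.588)  len=0.7928
  (v33,v3,v4) [+-+] → (1.16509, -0.129182, 0.588)–(1.21859, 0, 0.588)  len=0.1398

Chained into 1 loop(s):
  loop 1: 16 segments, perimeter = 7.4613
Total perimeter = 7.461


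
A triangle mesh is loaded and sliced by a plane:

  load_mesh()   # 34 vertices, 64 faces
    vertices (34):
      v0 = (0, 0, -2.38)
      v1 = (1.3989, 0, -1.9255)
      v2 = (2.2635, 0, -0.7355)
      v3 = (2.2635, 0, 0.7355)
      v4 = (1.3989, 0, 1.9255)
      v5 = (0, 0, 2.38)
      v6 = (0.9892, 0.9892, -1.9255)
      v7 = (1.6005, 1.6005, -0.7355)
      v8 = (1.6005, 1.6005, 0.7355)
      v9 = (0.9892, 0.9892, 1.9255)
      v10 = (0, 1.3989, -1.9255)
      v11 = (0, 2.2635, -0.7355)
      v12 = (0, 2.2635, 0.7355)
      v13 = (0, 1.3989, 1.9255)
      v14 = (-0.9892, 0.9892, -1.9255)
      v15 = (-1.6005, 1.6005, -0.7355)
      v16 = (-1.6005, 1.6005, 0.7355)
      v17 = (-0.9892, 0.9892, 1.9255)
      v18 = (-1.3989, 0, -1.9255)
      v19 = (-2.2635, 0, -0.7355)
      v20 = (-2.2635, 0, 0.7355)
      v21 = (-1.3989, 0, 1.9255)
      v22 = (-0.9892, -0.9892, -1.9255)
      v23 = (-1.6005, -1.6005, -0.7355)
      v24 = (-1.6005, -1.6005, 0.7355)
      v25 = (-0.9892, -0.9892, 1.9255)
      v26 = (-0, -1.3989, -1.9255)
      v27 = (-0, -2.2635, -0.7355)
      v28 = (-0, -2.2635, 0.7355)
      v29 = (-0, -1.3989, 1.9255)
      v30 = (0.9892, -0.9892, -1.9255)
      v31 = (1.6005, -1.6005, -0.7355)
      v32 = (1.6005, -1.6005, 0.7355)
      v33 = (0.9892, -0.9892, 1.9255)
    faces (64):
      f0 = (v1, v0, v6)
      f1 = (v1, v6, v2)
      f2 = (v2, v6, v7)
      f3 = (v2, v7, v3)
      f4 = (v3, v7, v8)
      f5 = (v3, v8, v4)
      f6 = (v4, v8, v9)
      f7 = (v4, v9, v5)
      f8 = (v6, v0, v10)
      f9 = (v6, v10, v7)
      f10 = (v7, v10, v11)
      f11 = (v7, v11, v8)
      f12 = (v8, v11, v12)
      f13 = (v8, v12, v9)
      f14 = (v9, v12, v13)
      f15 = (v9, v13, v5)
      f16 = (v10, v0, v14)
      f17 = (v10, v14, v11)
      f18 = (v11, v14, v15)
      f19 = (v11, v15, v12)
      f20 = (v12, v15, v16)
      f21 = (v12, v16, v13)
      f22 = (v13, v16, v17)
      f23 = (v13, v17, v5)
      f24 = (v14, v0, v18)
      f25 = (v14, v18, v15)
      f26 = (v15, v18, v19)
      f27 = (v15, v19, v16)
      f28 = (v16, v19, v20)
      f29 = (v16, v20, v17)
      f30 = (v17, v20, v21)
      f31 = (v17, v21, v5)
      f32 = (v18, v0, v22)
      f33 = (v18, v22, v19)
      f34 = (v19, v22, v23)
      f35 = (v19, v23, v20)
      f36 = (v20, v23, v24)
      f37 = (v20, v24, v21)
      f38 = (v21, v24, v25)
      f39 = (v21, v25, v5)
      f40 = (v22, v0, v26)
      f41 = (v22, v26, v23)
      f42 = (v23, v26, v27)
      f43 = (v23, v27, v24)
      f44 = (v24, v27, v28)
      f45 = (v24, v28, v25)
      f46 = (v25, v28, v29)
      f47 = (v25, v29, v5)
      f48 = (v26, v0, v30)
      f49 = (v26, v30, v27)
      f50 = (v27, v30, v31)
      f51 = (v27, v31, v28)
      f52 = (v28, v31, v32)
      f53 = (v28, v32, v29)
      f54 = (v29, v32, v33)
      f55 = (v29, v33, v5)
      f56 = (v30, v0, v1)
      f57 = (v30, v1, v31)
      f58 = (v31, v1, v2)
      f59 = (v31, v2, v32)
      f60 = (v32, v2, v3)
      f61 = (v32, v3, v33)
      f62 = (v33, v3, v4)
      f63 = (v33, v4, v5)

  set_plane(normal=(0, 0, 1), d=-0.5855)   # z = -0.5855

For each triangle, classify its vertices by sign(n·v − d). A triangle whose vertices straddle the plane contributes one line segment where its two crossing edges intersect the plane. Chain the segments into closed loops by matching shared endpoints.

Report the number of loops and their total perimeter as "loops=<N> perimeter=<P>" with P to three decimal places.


loops=1 perimeter=13.859

Straddling triangles (16 of 64):
  (v2,v7,v3) [--+] → (1.66811, 1.43729, -0.5855)–(2.2635, 0, -0.5855)  len=1.5557
  (v3,v7,v8) [+-+] → (1.66811, 1.43729, -0.5855)–(1.6005, 1.6005, -0.5855)  len=0.1767
  (v7,v11,v8) [--+] → (0.163205, 2.19589, -0.5855)–(1.6005, 1.6005, -0.5855)  len=1.5557
  (v8,v11,v12) [+-+] → (0.163205, 2.19589, -0.5855)–(0, 2.2635, -0.5855)  len=0.1767
  (v11,v15,v12) [--+] → (-1.43729, 1.66811, -0.5855)–(0, 2.2635, -0.5855)  len=1.5557
  (v12,v15,v16) [+-+] → (-1.43729, 1.66811, -0.5855)–(-1.6005, 1.6005, -0.5855)  len=0.1767
  (v15,v19,v16) [--+] → (-2.19589, 0.163205, -0.5855)–(-1.6005, 1.6005, -0.5855)  len=1.5557
  (v16,v19,v20) [+-+] → (-2.19589, 0.163205, -0.5855)–(-2.2635, 0, -0.5855)  len=0.1767
  (v19,v23,v20) [--+] → (-1.66811, -1.43729, -0.5855)–(-2.2635, 0, -0.5855)  len=1.5557
  (v20,v23,v24) [+-+] → (-1.66811, -1.43729, -0.5855)–(-1.6005, -1.6005, -0.5855)  len=0.1767
  (v23,v27,v24) [--+] → (-0.163205, -2.19589, -0.5855)–(-1.6005, -1.6005, -0.5855)  len=1.5557
  (v24,v27,v28) [+-+] → (-0.163205, -2.19589, -0.5855)–(0, -2.2635, -0.5855)  len=0.1767
  (v27,v31,v28) [--+] → (1.43729, -1.66811, -0.5855)–(0, -2.2635, -0.5855)  len=1.5557
  (v28,v31,v32) [+-+] → (1.43729, -1.66811, -0.5855)–(1.6005, -1.6005, -0.5855)  len=0.1767
  (v31,v2,v32) [--+] → (2.19589, -0.163205, -0.5855)–(1.6005, -1.6005, -0.5855)  len=1.5557
  (v32,v2,v3) [+-+] → (2.19589, -0.163205, -0.5855)–(2.2635, 0, -0.5855)  len=0.1767

Chained into 1 loop(s):
  loop 1: 16 segments, perimeter = 13.8591
Total perimeter = 13.859


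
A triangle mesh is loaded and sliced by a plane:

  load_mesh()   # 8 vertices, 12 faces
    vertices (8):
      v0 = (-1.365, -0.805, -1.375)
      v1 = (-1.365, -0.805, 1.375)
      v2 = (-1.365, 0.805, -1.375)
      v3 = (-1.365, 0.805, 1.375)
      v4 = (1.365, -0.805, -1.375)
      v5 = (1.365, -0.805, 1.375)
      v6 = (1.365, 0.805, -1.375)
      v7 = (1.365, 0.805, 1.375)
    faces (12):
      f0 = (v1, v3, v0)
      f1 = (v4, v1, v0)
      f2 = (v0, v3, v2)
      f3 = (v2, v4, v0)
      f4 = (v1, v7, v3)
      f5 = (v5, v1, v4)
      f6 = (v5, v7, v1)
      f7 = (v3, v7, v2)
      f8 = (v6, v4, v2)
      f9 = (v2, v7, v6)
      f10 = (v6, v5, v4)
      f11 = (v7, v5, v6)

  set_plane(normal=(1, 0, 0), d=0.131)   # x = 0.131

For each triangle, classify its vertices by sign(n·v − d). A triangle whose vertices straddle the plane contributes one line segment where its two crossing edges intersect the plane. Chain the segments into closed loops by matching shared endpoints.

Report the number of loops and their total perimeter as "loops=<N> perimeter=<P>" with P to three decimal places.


Straddling triangles (8 of 12):
  (v4,v1,v0) [+--] → (0.131, -0.805, -0.13196)–(0.131, -0.805, -1.375)  len=1.2430
  (v2,v4,v0) [-+-] → (0.131, -0.0772564, -1.375)–(0.131, -0.805, -1.375)  len=0.7277
  (v1,v7,v3) [-+-] → (0.131, 0.0772564, 1.375)–(0.131, 0.805, 1.375)  len=0.7277
  (v5,v1,v4) [+-+] → (0.131, -0.805, 1.375)–(0.131, -0.805, -0.13196)  len=1.5070
  (v5,v7,v1) [++-] → (0.131, 0.0772564, 1.375)–(0.131, -0.805, 1.375)  len=0.8823
  (v3,v7,v2) [-+-] → (0.131, 0.805, 1.375)–(0.131, 0.805, 0.13196)  len=1.2430
  (v6,v4,v2) [++-] → (0.131, -0.0772564, -1.375)–(0.131, 0.805, -1.375)  len=0.8823
  (v2,v7,v6) [-++] → (0.131, 0.805, 0.13196)–(0.131, 0.805, -1.375)  len=1.5070

Chained into 1 loop(s):
  loop 1: 8 segments, perimeter = 8.7200
Total perimeter = 8.720

loops=1 perimeter=8.720


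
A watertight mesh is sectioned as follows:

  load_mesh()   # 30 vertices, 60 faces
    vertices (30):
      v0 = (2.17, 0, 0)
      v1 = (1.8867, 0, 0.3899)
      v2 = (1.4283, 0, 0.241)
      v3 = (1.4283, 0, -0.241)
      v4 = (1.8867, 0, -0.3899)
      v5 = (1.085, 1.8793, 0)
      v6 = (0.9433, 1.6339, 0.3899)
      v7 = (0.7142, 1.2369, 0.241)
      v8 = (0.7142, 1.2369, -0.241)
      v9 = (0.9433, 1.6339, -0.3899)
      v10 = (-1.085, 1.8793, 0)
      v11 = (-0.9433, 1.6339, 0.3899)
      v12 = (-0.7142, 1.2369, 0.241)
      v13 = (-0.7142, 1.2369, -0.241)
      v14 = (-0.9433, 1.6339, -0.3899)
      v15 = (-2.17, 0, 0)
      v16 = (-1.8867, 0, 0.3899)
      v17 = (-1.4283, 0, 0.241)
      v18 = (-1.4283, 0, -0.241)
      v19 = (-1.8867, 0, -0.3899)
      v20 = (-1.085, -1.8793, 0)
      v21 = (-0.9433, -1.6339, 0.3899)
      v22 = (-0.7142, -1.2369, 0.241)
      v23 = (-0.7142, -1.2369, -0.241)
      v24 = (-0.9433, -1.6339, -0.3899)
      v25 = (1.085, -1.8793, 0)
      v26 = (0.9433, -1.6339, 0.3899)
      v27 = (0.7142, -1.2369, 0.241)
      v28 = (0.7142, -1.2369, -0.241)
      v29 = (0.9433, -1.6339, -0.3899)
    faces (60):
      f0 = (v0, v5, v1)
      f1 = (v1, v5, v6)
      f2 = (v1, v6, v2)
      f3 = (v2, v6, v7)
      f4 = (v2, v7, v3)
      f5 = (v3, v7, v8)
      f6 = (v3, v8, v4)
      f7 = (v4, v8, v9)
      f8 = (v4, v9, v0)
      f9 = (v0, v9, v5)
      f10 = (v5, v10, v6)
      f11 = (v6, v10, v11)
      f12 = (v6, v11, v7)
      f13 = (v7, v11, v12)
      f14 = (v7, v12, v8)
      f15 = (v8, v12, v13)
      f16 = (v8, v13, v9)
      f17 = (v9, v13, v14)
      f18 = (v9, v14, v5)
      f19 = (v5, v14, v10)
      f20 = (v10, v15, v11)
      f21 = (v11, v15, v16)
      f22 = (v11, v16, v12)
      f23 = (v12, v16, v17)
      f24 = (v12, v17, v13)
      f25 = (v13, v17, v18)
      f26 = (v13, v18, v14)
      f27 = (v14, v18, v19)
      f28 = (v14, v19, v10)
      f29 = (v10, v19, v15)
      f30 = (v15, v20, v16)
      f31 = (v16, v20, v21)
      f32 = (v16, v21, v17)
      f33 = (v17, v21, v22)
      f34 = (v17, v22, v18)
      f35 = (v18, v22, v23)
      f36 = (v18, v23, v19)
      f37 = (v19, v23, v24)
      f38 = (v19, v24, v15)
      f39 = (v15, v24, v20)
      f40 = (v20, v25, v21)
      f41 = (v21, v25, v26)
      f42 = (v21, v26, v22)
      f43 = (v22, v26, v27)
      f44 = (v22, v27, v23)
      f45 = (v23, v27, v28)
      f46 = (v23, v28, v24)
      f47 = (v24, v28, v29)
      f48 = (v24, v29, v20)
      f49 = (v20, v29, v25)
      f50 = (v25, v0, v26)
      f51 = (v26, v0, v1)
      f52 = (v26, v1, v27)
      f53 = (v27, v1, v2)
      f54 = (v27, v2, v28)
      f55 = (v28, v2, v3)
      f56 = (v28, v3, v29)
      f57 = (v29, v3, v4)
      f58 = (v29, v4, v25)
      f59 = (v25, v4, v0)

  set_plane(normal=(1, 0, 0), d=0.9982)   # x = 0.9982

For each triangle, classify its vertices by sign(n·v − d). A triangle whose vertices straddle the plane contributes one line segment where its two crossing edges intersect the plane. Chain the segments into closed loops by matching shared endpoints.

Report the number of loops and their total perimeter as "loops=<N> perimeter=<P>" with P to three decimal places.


Straddling triangles (24 of 60):
  (v1,v5,v6) [++-] → (0.9982, 1.72898, 0.238838)–(0.9982, 1.53882, 0.3899)  len=0.2429
  (v1,v6,v2) [+-+] → (0.9982, 1.53882, 0.3899)–(0.9982, 1.44895, 0.373045)  len=0.0914
  (v2,v6,v7) [+--] → (0.9982, 1.44895, 0.373045)–(0.9982, 0.744981, 0.241)  len=0.7162
  (v2,v7,v3) [+-+] → (0.9982, 0.744981, 0.241)–(0.9982, 0.744981, 0.049307)  len=0.1917
  (v3,v7,v8) [+--] → (0.9982, 0.744981, 0.049307)–(0.9982, 0.744981, -0.241)  len=0.2903
  (v3,v8,v4) [+-+] → (0.9982, 0.744981, -0.241)–(0.9982, 0.937301, -0.277066)  len=0.1957
  (v4,v8,v9) [+--] → (0.9982, 0.937301, -0.277066)–(0.9982, 1.53882, -0.3899)  len=0.6120
  (v4,v9,v0) [+-+] → (0.9982, 1.53882, -0.3899)–(0.9982, 1.56078, -0.37245)  len=0.0280
  (v0,v9,v5) [+-+] → (0.9982, 1.56078, -0.37245)–(0.9982, 1.72898, -0.238838)  len=0.2148
  (v5,v10,v6) [+--] → (0.9982, 1.8793, 0)–(0.9982, 1.72898, 0.238838)  len=0.2822
  (v9,v14,v5) [--+] → (0.9982, 1.8688, -0.0166856)–(0.9982, 1.72898, -0.238838)  len=0.2625
  (v5,v14,v10) [+--] → (0.9982, 1.8688, -0.0166856)–(0.9982, 1.8793, 0)  len=0.0197
  (v20,v25,v21) [-+-] → (0.9982, -1.8793, 0)–(0.9982, -1.8688, 0.0166856)  len=0.0197
  (v21,v25,v26) [-+-] → (0.9982, -1.8688, 0.0166856)–(0.9982, -1.72898, 0.238838)  len=0.2625
  (v20,v29,v25) [--+] → (0.9982, -1.72898, -0.238838)–(0.9982, -1.8793, 0)  len=0.2822
  (v25,v0,v26) [++-] → (0.9982, -1.56078, 0.37245)–(0.9982, -1.72898, 0.238838)  len=0.2148
  (v26,v0,v1) [-++] → (0.9982, -1.56078, 0.37245)–(0.9982, -1.53882, 0.3899)  len=0.0280
  (v26,v1,v27) [-+-] → (0.9982, -1.53882, 0.3899)–(0.9982, -0.937301, 0.277066)  len=0.6120
  (v27,v1,v2) [-++] → (0.9982, -0.937301, 0.277066)–(0.9982, -0.744981, 0.241)  len=0.1957
  (v27,v2,v28) [-+-] → (0.9982, -0.744981, 0.241)–(0.9982, -0.744981, -0.049307)  len=0.2903
  (v28,v2,v3) [-++] → (0.9982, -0.744981, -0.049307)–(0.9982, -0.744981, -0.241)  len=0.1917
  (v28,v3,v29) [-+-] → (0.9982, -0.744981, -0.241)–(0.9982, -1.44895, -0.373045)  len=0.7162
  (v29,v3,v4) [-++] → (0.9982, -1.44895, -0.373045)–(0.9982, -1.53882, -0.3899)  len=0.0914
  (v29,v4,v25) [-++] → (0.9982, -1.53882, -0.3899)–(0.9982, -1.72898, -0.238838)  len=0.2429

Chained into 2 loop(s):
  loop 1: 12 segments, perimeter = 3.1475
  loop 2: 12 segments, perimeter = 3.1475
Total perimeter = 6.295

loops=2 perimeter=6.295


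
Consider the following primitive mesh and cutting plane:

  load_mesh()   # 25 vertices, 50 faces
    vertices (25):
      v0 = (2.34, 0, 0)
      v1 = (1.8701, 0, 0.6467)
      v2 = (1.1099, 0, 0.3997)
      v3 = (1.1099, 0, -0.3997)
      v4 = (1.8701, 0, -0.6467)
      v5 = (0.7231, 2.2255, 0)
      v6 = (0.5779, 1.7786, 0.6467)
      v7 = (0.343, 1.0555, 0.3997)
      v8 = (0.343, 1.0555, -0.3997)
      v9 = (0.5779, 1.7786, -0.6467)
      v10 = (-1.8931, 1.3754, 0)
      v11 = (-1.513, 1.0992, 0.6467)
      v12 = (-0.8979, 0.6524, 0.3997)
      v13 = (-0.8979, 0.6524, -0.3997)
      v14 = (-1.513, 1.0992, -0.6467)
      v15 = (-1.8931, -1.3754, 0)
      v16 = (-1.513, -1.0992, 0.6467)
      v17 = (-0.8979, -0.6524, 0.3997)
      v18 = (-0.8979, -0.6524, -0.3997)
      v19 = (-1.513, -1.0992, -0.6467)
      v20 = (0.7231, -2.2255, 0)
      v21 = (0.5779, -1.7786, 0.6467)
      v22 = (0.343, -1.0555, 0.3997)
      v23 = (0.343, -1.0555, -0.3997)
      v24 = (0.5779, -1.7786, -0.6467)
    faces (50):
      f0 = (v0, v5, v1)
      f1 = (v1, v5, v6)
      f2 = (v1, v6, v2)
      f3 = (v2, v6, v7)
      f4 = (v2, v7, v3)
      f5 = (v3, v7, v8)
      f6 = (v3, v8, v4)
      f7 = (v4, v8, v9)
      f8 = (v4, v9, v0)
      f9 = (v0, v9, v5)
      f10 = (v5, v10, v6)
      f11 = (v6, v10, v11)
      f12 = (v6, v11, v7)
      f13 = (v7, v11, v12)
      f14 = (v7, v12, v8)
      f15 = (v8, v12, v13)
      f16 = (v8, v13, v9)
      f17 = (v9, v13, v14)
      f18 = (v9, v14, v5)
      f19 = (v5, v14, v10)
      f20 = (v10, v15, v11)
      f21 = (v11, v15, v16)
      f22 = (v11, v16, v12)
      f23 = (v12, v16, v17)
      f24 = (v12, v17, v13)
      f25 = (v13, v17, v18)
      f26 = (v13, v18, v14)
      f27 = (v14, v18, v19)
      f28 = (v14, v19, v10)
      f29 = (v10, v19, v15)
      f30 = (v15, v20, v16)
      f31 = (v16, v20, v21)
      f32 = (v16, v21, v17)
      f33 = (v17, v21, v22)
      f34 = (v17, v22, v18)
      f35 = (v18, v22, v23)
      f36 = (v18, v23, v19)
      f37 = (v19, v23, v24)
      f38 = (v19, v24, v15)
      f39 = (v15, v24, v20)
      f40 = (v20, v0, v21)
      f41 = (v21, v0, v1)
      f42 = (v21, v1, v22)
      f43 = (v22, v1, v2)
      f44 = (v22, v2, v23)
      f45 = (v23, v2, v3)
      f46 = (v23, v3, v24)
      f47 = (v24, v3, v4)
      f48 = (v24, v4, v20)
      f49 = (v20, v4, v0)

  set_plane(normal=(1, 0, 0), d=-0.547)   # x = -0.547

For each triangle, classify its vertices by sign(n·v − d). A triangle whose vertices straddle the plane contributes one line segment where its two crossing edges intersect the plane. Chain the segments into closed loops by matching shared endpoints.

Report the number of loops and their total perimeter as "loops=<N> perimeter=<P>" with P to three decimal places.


Straddling triangles (20 of 50):
  (v5,v10,v6) [+-+] → (-0.547, 1.8128, 0)–(-0.547, 1.59505, 0.352296)  len=0.4142
  (v6,v10,v11) [+--] → (-0.547, 1.59505, 0.352296)–(-0.547, 1.41308, 0.6467)  len=0.3461
  (v6,v11,v7) [+-+] → (-0.547, 1.41308, 0.6467)–(-0.547, 1.07646, 0.518143)  len=0.3603
  (v7,v11,v12) [+--] → (-0.547, 1.07646, 0.518143)–(-0.547, 0.766388, 0.3997)  len=0.3319
  (v7,v12,v8) [+-+] → (-0.547, 0.766388, 0.3997)–(-0.547, 0.766388, 0.173647)  len=0.2261
  (v8,v12,v13) [+--] → (-0.547, 0.766388, 0.173647)–(-0.547, 0.766388, -0.3997)  len=0.5733
  (v8,v13,v9) [+-+] → (-0.547, 0.766388, -0.3997)–(-0.547, 0.920176, -0.458429)  len=0.1646
  (v9,v13,v14) [+--] → (-0.547, 0.920176, -0.458429)–(-0.547, 1.41308, -0.6467)  len=0.5276
  (v9,v14,v5) [+-+] → (-0.547, 1.41308, -0.6467)–(-0.547, 1.58576, -0.367324)  len=0.3284
  (v5,v14,v10) [+--] → (-0.547, 1.58576, -0.367324)–(-0.547, 1.8128, 0)  len=0.4318
  (v15,v20,v16) [-+-] → (-0.547, -1.8128, 0)–(-0.547, -1.58576, 0.367324)  len=0.4318
  (v16,v20,v21) [-++] → (-0.547, -1.58576, 0.367324)–(-0.547, -1.41308, 0.6467)  len=0.3284
  (v16,v21,v17) [-+-] → (-0.547, -1.41308, 0.6467)–(-0.547, -0.920176, 0.458429)  len=0.5276
  (v17,v21,v22) [-++] → (-0.547, -0.920176, 0.458429)–(-0.547, -0.766388, 0.3997)  len=0.1646
  (v17,v22,v18) [-+-] → (-0.547, -0.766388, 0.3997)–(-0.547, -0.766388, -0.173647)  len=0.5733
  (v18,v22,v23) [-++] → (-0.547, -0.766388, -0.173647)–(-0.547, -0.766388, -0.3997)  len=0.2261
  (v18,v23,v19) [-+-] → (-0.547, -0.766388, -0.3997)–(-0.547, -1.07646, -0.518143)  len=0.3319
  (v19,v23,v24) [-++] → (-0.547, -1.07646, -0.518143)–(-0.547, -1.41308, -0.6467)  len=0.3603
  (v19,v24,v15) [-+-] → (-0.547, -1.41308, -0.6467)–(-0.547, -1.59505, -0.352296)  len=0.3461
  (v15,v24,v20) [-++] → (-0.547, -1.59505, -0.352296)–(-0.547, -1.8128, 0)  len=0.4142

Chained into 2 loop(s):
  loop 1: 10 segments, perimeter = 3.7044
  loop 2: 10 segments, perimeter = 3.7044
Total perimeter = 7.409

loops=2 perimeter=7.409


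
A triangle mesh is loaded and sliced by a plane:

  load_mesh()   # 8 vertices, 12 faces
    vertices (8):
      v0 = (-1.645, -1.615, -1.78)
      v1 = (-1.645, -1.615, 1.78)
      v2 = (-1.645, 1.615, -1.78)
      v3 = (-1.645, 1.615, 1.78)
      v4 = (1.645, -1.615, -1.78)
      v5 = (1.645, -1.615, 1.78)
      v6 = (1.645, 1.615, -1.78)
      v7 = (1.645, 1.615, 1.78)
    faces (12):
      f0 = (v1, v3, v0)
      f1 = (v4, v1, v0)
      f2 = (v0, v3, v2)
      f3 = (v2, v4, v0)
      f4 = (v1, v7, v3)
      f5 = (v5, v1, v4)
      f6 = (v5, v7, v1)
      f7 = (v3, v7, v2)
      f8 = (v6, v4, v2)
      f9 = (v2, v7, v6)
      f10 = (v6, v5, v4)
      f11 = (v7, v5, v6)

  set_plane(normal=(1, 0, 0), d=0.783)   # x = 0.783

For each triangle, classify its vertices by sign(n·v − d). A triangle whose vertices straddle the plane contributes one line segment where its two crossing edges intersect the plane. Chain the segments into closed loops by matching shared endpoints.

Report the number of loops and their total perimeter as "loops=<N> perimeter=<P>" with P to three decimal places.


loops=1 perimeter=13.580

Straddling triangles (8 of 12):
  (v4,v1,v0) [+--] → (0.783, -1.615, -0.847258)–(0.783, -1.615, -1.78)  len=0.9327
  (v2,v4,v0) [-+-] → (0.783, -0.76872, -1.78)–(0.783, -1.615, -1.78)  len=0.8463
  (v1,v7,v3) [-+-] → (0.783, 0.76872, 1.78)–(0.783, 1.615, 1.78)  len=0.8463
  (v5,v1,v4) [+-+] → (0.783, -1.615, 1.78)–(0.783, -1.615, -0.847258)  len=2.6273
  (v5,v7,v1) [++-] → (0.783, 0.76872, 1.78)–(0.783, -1.615, 1.78)  len=2.3837
  (v3,v7,v2) [-+-] → (0.783, 1.615, 1.78)–(0.783, 1.615, 0.847258)  len=0.9327
  (v6,v4,v2) [++-] → (0.783, -0.76872, -1.78)–(0.783, 1.615, -1.78)  len=2.3837
  (v2,v7,v6) [-++] → (0.783, 1.615, 0.847258)–(0.783, 1.615, -1.78)  len=2.6273

Chained into 1 loop(s):
  loop 1: 8 segments, perimeter = 13.5800
Total perimeter = 13.580
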